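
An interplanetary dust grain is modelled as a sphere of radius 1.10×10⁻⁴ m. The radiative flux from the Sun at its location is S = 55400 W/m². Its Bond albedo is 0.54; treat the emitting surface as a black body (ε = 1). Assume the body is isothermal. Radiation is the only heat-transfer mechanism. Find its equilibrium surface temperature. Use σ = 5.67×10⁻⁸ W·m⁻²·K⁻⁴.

At equilibrium, absorbed power = emitted power.
Absorbing cross-section = πr² = 3.801×10⁻⁸ m²; emitting surface = 4πr² = 1.521×10⁻⁷ m² (ratio 4).
(1−a)S·A_cross = εσ·A_surf·T⁴  ⇒  T⁴ = (1−a)S/(4σ).
T⁴ = 0.460·55400/(4·5.67×10⁻⁸) = 1.124×10¹¹ K⁴.
T = (1.124×10¹¹)^(1/4).

T ≈ 579 K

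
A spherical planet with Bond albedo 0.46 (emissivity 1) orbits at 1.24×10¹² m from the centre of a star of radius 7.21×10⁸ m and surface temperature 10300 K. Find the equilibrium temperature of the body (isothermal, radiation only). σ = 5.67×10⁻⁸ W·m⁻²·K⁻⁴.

The star's surface emits σT_*⁴; at distance d the flux is S = σT_*⁴(R_*/d)².
S = 5.67×10⁻⁸·(10300)⁴·(7.21×10⁸/1.24×10¹²)² = 215.8 W/m².
For an isothermal sphere T⁴ = (1−a)S/(4σ) = 5.137×10⁸ K⁴.

T ≈ 151 K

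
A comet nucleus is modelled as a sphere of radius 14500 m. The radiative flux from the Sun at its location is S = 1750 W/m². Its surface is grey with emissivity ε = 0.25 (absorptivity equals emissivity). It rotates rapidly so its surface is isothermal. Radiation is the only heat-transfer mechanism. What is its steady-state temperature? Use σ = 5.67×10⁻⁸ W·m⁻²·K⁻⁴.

T ≈ 296 K

At equilibrium, absorbed power = emitted power.
Absorbing cross-section = πr² = 6.605×10⁸ m²; emitting surface = 4πr² = 2.642×10⁹ m² (ratio 4).
εS·A_cross = εσ·A_surf·T⁴  ⇒  T⁴ = S/(4σ)   (ε cancels).
T⁴ = 1750/(4·5.67×10⁻⁸) = 7.716×10⁹ K⁴.
T = (7.716×10⁹)^(1/4).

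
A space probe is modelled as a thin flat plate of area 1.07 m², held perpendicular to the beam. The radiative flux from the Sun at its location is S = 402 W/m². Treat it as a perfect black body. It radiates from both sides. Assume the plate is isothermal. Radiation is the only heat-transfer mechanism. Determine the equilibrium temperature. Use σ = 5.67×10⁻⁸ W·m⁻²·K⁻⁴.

At equilibrium, absorbed power = emitted power.
Absorbing cross-section = A = 1.070 m²; emitting surface = 2A = 2.140 m² (ratio 2).
S·A_cross = εσ·A_surf·T⁴  ⇒  T⁴ = S/(2σ).
T⁴ = 1.00·402/(2·5.67×10⁻⁸) = 3.545×10⁹ K⁴.
T = (3.545×10⁹)^(1/4).

T ≈ 244 K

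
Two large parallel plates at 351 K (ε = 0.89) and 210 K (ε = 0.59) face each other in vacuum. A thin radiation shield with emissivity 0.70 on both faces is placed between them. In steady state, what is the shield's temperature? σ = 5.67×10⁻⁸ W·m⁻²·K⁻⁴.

In steady state the net flux on the hot side equals that on the cold side.
σ(T₁⁴−T_s⁴)/D₁ = σ(T_s⁴−T₂⁴)/D₂, with D₁ = 1/ε₁+1/ε_s−1 = 1.552, D₂ = 1/ε_s+1/ε₂−1 = 2.123.
Solve for T_s⁴: T_s⁴ = (D₂·T₁⁴ + D₁·T₂⁴)/(D₁+D₂) = 9.590×10⁹ K⁴.

T_s ≈ 313 K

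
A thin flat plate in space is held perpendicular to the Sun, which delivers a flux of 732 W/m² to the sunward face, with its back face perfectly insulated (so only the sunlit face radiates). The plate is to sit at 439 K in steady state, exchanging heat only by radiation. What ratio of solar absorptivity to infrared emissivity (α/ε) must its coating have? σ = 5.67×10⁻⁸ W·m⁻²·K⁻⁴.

Balance: αS·A = εσ·1A·T⁴ ⇒ α/ε = σT⁴/S.
α/ε = 5.67×10⁻⁸·(439)⁴/732 = 5.67×10⁻⁸·3.714×10¹⁰/732.

α/ε ≈ 2.88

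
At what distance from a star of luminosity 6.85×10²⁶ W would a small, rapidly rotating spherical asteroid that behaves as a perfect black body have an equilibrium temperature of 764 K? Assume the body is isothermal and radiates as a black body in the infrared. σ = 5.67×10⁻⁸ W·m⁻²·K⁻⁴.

d ≈ 2.66×10¹⁰ m

For an isothermal black-emitting sphere, (1−a)S·πr² = σ·4πr²·T⁴ ⇒ S = 4σT⁴/(1−a).
S = 4·5.67×10⁻⁸·(764)⁴/1.00 = 77270 W/m².
Flux falls as S = L/(4πd²), so d = √(L/(4πS)) = √(6.85×10²⁶/(4π·77270)).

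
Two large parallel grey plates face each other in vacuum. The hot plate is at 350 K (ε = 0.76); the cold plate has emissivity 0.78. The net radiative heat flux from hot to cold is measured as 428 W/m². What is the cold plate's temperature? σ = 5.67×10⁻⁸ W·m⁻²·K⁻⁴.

q = σ(T₁⁴ − T₂⁴)/(1/ε₁ + 1/ε₂ − 1); denominator = 1.598.
T₂⁴ = T₁⁴ − q·(1/ε₁+1/ε₂−1)/σ = 1.501×10¹⁰ − 428·1.598/5.67×10⁻⁸
    = 2.945×10⁹ K⁴.

T₂ ≈ 233 K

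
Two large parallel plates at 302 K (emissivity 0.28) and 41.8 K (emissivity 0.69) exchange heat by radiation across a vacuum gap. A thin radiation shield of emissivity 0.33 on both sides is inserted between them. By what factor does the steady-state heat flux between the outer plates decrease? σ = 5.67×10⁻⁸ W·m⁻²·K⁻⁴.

factor ≈ 2.26

Without shield: q₀ = σΔ(T⁴)/(1/ε₁+1/ε₂−1) with denominator 4.021.
With shield the two gaps are in series; the resistances add: (1/ε₁+1/ε_s−1)+(1/ε_s+1/ε₂−1) = 5.602+3.480 = 9.081.
Heat-flux ratio q₀/q = 9.081/4.021.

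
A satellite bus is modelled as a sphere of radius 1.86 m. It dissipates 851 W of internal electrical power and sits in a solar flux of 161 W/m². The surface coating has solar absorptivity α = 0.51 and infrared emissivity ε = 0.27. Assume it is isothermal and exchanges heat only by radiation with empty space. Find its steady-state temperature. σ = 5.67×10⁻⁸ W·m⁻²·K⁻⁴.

At steady state, absorbed solar power + internal power = radiated power.
Absorbed: α·S·A_cross = 0.51·161·10.87 = 892.4 W (cross-section πr²).
Total input = 892.4 + 851 = 1743 W.
Radiated: εσ·A_surf·T⁴ with A_surf = 4πr² = 43.47 m².
T⁴ = 1743/(0.27·5.67×10⁻⁸·43.47) = 2.620×10⁹ K⁴.

T ≈ 226 K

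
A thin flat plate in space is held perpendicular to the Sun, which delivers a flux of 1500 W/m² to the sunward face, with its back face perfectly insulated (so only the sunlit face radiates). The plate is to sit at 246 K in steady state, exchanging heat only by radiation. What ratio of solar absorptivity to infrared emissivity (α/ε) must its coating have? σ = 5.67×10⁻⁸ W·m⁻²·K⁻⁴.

Balance: αS·A = εσ·1A·T⁴ ⇒ α/ε = σT⁴/S.
α/ε = 5.67×10⁻⁸·(246)⁴/1500 = 5.67×10⁻⁸·3.662×10⁹/1500.

α/ε ≈ 0.138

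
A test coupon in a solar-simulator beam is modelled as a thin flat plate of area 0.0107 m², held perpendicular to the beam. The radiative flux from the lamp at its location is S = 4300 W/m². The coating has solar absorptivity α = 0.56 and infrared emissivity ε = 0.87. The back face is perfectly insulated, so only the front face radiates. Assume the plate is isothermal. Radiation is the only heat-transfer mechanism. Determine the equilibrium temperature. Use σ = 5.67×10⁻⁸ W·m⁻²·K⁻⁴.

T ≈ 470 K

At equilibrium, absorbed power = emitted power.
Absorbing cross-section = A = 0.01070 m²; emitting surface = A = 0.01070 m² (ratio 1).
αS·A_cross = εσ·A_surf·T⁴  ⇒  T⁴ = αS/(ε·1σ).
T⁴ = 0.560·4300/(0.87·1·5.67×10⁻⁸) = 4.882×10¹⁰ K⁴.
T = (4.882×10¹⁰)^(1/4).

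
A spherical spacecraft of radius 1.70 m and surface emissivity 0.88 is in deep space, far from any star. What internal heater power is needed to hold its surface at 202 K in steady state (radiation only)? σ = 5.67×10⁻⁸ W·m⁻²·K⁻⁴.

P ≈ 3020 W

P = εσ·4πr²·T⁴.
4πr² = 36.32 m²; T⁴ = 1.665×10⁹ K⁴.
P = 0.88·5.67×10⁻⁸·36.32·1.665×10⁹.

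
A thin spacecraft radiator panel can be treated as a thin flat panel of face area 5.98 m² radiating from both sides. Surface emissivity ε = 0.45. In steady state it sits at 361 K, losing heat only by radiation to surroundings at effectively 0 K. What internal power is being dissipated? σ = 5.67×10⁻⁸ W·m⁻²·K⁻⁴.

Steady state: P = εσA T⁴.
A = 2·5.98 = 11.96 m²; T⁴ = (361)⁴ = 1.698×10¹⁰ K⁴.
P = 0.45 × 5.67×10⁻⁸ × 11.96 × 1.698×10¹⁰.

P ≈ 5180 W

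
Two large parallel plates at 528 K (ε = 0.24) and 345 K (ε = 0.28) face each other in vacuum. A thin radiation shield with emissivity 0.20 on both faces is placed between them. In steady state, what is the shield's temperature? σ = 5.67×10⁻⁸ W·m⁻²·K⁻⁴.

T_s ≈ 460 K

In steady state the net flux on the hot side equals that on the cold side.
σ(T₁⁴−T_s⁴)/D₁ = σ(T_s⁴−T₂⁴)/D₂, with D₁ = 1/ε₁+1/ε_s−1 = 8.167, D₂ = 1/ε_s+1/ε₂−1 = 7.571.
Solve for T_s⁴: T_s⁴ = (D₂·T₁⁴ + D₁·T₂⁴)/(D₁+D₂) = 4.474×10¹⁰ K⁴.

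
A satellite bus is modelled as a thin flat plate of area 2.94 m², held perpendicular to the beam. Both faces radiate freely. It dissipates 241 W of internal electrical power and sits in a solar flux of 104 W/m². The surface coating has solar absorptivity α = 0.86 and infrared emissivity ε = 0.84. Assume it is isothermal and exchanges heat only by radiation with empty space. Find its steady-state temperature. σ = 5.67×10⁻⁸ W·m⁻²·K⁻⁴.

At steady state, absorbed solar power + internal power = radiated power.
Absorbed: α·S·A_cross = 0.86·104·2.940 = 263.0 W (cross-section A).
Total input = 263.0 + 241 = 504.0 W.
Radiated: εσ·A_surf·T⁴ with A_surf = 2A = 5.880 m².
T⁴ = 504.0/(0.84·5.67×10⁻⁸·5.880) = 1.799×10⁹ K⁴.

T ≈ 206 K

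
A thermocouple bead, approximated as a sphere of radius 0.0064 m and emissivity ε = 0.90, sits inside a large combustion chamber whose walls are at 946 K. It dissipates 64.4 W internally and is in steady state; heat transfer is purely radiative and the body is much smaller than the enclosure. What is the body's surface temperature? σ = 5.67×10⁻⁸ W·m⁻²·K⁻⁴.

For a small grey body in a large enclosure, net radiated power = εσA(T⁴ − T_w⁴).
Steady state: P = εσA(T⁴ − T_w⁴) with A = 4πr² = 5.147×10⁻⁴ m².
T⁴ = P/(εσA) + T_w⁴ = 64.4/(0.90·5.67×10⁻⁸·5.147×10⁻⁴) + (946)⁴
    = 2.452×10¹² + 8.009×10¹¹ = 3.253×10¹² K⁴.

T ≈ 1340 K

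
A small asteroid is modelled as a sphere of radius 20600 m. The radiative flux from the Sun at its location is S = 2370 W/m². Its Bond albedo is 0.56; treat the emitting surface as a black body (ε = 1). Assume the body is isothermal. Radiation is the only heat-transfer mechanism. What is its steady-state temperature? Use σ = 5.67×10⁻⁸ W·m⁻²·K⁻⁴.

T ≈ 260 K

At equilibrium, absorbed power = emitted power.
Absorbing cross-section = πr² = 1.333×10⁹ m²; emitting surface = 4πr² = 5.333×10⁹ m² (ratio 4).
(1−a)S·A_cross = εσ·A_surf·T⁴  ⇒  T⁴ = (1−a)S/(4σ).
T⁴ = 0.440·2370/(4·5.67×10⁻⁸) = 4.598×10⁹ K⁴.
T = (4.598×10⁹)^(1/4).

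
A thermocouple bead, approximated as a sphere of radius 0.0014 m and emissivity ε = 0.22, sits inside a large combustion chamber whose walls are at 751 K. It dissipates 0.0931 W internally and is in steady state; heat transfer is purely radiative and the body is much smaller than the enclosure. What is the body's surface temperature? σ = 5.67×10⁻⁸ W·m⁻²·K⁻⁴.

T ≈ 888 K

For a small grey body in a large enclosure, net radiated power = εσA(T⁴ − T_w⁴).
Steady state: P = εσA(T⁴ − T_w⁴) with A = 4πr² = 2.463×10⁻⁵ m².
T⁴ = P/(εσA) + T_w⁴ = 0.0931/(0.22·5.67×10⁻⁸·2.463×10⁻⁵) + (751)⁴
    = 3.030×10¹¹ + 3.181×10¹¹ = 6.211×10¹¹ K⁴.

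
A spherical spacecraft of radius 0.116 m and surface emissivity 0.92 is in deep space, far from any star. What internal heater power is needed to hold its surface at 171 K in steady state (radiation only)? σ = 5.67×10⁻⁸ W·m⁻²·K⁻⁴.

P = εσ·4πr²·T⁴.
4πr² = 0.1691 m²; T⁴ = 8.550×10⁸ K⁴.
P = 0.92·5.67×10⁻⁸·0.1691·8.550×10⁸.

P ≈ 7.54 W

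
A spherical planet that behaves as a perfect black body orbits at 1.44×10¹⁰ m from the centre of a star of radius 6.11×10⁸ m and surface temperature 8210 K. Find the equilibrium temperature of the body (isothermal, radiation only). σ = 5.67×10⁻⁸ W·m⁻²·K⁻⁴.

T ≈ 1200 K

The star's surface emits σT_*⁴; at distance d the flux is S = σT_*⁴(R_*/d)².
S = 5.67×10⁻⁸·(8210)⁴·(6.11×10⁸/1.44×10¹⁰)² = 4.638×10⁵ W/m².
For an isothermal sphere T⁴ = (1−a)S/(4σ) = 2.045×10¹² K⁴.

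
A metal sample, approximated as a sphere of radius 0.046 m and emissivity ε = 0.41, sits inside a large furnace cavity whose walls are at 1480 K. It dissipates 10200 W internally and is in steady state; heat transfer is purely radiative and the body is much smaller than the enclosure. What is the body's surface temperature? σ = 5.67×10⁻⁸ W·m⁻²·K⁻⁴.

T ≈ 2150 K

For a small grey body in a large enclosure, net radiated power = εσA(T⁴ − T_w⁴).
Steady state: P = εσA(T⁴ − T_w⁴) with A = 4πr² = 0.02659 m².
T⁴ = P/(εσA) + T_w⁴ = 10200/(0.41·5.67×10⁻⁸·0.02659) + (1480)⁴
    = 1.650×10¹³ + 4.798×10¹² = 2.130×10¹³ K⁴.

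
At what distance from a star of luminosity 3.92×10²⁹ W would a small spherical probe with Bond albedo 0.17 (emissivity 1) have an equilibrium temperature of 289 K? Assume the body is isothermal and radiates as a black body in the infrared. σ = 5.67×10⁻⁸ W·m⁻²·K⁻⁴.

For an isothermal black-emitting sphere, (1−a)S·πr² = σ·4πr²·T⁴ ⇒ S = 4σT⁴/(1−a).
S = 4·5.67×10⁻⁸·(289)⁴/0.830 = 1906 W/m².
Flux falls as S = L/(4πd²), so d = √(L/(4πS)) = √(3.92×10²⁹/(4π·1906)).

d ≈ 4.05×10¹² m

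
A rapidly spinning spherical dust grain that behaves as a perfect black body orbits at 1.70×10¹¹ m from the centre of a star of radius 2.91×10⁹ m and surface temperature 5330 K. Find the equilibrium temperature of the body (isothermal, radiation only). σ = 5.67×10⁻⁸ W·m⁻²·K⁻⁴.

T ≈ 493 K

The star's surface emits σT_*⁴; at distance d the flux is S = σT_*⁴(R_*/d)².
S = 5.67×10⁻⁸·(5330)⁴·(2.91×10⁹/1.70×10¹¹)² = 13410 W/m².
For an isothermal sphere T⁴ = (1−a)S/(4σ) = 5.912×10¹⁰ K⁴.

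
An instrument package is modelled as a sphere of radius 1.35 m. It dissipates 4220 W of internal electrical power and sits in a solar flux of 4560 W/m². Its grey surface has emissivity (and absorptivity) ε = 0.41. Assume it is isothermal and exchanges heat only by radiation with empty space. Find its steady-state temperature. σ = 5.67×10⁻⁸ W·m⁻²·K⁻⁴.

T ≈ 409 K

At steady state, absorbed solar power + internal power = radiated power.
Absorbed: α·S·A_cross = 0.41·4560·5.726 = 10700 W (cross-section πr²).
Total input = 10700 + 4220 = 14920 W.
Radiated: εσ·A_surf·T⁴ with A_surf = 4πr² = 22.90 m².
T⁴ = 14920/(0.41·5.67×10⁻⁸·22.90) = 2.803×10¹⁰ K⁴.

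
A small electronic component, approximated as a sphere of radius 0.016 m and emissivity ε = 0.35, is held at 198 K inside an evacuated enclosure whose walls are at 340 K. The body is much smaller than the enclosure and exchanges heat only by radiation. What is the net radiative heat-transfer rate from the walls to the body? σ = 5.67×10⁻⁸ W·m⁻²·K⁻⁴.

P_net ≈ 0.755 W

For a small grey body in a large enclosure: P_net = εσA(T_body⁴ − T_wall⁴).
A = 4πr² = 0.003217 m²; T_body⁴ − T_wall⁴ = 1.537×10⁹ − 1.336×10¹⁰ = -1.183×10¹⁰ K⁴.
|P_net| = 0.35·5.67×10⁻⁸·0.003217·1.183×10¹⁰.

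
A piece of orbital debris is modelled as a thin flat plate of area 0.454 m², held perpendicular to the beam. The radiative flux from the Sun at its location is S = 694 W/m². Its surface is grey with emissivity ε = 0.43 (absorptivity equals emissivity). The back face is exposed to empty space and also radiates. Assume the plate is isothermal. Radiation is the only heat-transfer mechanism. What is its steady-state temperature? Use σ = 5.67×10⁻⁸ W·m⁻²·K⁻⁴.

T ≈ 280 K

At equilibrium, absorbed power = emitted power.
Absorbing cross-section = A = 0.4540 m²; emitting surface = 2A = 0.9080 m² (ratio 2).
εS·A_cross = εσ·A_surf·T⁴  ⇒  T⁴ = S/(2σ)   (ε cancels).
T⁴ = 694/(2·5.67×10⁻⁸) = 6.120×10⁹ K⁴.
T = (6.120×10⁹)^(1/4).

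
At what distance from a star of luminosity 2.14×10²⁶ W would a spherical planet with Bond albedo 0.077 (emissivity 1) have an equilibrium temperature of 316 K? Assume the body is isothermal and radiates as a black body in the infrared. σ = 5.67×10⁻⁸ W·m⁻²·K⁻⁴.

d ≈ 8.34×10¹⁰ m

For an isothermal black-emitting sphere, (1−a)S·πr² = σ·4πr²·T⁴ ⇒ S = 4σT⁴/(1−a).
S = 4·5.67×10⁻⁸·(316)⁴/0.923 = 2450 W/m².
Flux falls as S = L/(4πd²), so d = √(L/(4πS)) = √(2.14×10²⁶/(4π·2450)).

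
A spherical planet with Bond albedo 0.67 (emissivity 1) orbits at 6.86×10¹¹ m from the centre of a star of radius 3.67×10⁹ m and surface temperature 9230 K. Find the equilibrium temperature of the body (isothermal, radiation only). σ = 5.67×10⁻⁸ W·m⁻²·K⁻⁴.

The star's surface emits σT_*⁴; at distance d the flux is S = σT_*⁴(R_*/d)².
S = 5.67×10⁻⁸·(9230)⁴·(3.67×10⁹/6.86×10¹¹)² = 11780 W/m².
For an isothermal sphere T⁴ = (1−a)S/(4σ) = 1.714×10¹⁰ K⁴.

T ≈ 362 K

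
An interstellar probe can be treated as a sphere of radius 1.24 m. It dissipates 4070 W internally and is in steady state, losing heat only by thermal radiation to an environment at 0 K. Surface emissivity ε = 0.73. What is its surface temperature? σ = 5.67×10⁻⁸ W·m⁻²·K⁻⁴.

Steady state: internal power = radiated power, P = εσA T⁴.
Radiating area A = 4πr² = 19.32 m².
T⁴ = P/(εσA) = 4070/(0.73·5.67×10⁻⁸·19.32) = 5.089×10⁹ K⁴.
T = (5.089×10⁹)^(1/4).

T ≈ 267 K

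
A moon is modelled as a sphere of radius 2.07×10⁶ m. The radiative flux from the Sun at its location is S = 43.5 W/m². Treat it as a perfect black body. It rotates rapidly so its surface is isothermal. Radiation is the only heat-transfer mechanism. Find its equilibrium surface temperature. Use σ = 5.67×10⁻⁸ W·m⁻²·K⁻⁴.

At equilibrium, absorbed power = emitted power.
Absorbing cross-section = πr² = 1.346×10¹³ m²; emitting surface = 4πr² = 5.385×10¹³ m² (ratio 4).
S·A_cross = εσ·A_surf·T⁴  ⇒  T⁴ = S/(4σ).
T⁴ = 1.00·43.5/(4·5.67×10⁻⁸) = 1.918×10⁸ K⁴.
T = (1.918×10⁸)^(1/4).

T ≈ 118 K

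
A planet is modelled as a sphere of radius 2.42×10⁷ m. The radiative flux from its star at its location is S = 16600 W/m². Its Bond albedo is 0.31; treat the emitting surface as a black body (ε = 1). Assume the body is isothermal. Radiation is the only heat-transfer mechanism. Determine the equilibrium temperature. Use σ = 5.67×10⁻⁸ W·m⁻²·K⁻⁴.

At equilibrium, absorbed power = emitted power.
Absorbing cross-section = πr² = 1.840×10¹⁵ m²; emitting surface = 4πr² = 7.359×10¹⁵ m² (ratio 4).
(1−a)S·A_cross = εσ·A_surf·T⁴  ⇒  T⁴ = (1−a)S/(4σ).
T⁴ = 0.690·16600/(4·5.67×10⁻⁸) = 5.050×10¹⁰ K⁴.
T = (5.050×10¹⁰)^(1/4).

T ≈ 474 K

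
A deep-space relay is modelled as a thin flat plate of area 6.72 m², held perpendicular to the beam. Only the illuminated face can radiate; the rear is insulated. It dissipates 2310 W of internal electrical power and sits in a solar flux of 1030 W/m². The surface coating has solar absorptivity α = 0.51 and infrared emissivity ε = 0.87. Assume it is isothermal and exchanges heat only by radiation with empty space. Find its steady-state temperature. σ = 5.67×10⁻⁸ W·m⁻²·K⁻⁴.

At steady state, absorbed solar power + internal power = radiated power.
Absorbed: α·S·A_cross = 0.51·1030·6.720 = 3530 W (cross-section A).
Total input = 3530 + 2310 = 5840 W.
Radiated: εσ·A_surf·T⁴ with A_surf = A = 6.720 m².
T⁴ = 5840/(0.87·5.67×10⁻⁸·6.720) = 1.762×10¹⁰ K⁴.

T ≈ 364 K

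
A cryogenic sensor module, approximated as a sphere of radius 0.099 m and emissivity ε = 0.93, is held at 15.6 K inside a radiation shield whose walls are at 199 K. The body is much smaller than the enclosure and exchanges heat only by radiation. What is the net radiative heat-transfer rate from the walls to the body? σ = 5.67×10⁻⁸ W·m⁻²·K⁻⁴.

P_net ≈ 10.2 W

For a small grey body in a large enclosure: P_net = εσA(T_body⁴ − T_wall⁴).
A = 4πr² = 0.1232 m²; T_body⁴ − T_wall⁴ = 59220 − 1.568×10⁹ = -1.568×10⁹ K⁴.
|P_net| = 0.93·5.67×10⁻⁸·0.1232·1.568×10⁹.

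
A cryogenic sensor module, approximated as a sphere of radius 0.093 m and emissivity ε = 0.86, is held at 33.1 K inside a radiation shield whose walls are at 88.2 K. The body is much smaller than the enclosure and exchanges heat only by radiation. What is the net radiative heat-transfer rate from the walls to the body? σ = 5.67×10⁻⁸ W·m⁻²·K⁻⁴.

For a small grey body in a large enclosure: P_net = εσA(T_body⁴ − T_wall⁴).
A = 4πr² = 0.1087 m²; T_body⁴ − T_wall⁴ = 1.200×10⁶ − 6.052×10⁷ = -5.932×10⁷ K⁴.
|P_net| = 0.86·5.67×10⁻⁸·0.1087·5.932×10⁷.

P_net ≈ 0.314 W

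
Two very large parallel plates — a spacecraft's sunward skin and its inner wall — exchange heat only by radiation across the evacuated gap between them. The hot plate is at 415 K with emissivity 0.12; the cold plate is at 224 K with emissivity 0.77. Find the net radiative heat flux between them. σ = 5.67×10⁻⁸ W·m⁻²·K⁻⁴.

q ≈ 178 W/m²

For two infinite grey parallel plates, q = σ(T₁⁴ − T₂⁴)/(1/ε₁ + 1/ε₂ − 1).
T₁⁴ − T₂⁴ = 2.966×10¹⁰ − 2.518×10⁹ = 2.714×10¹⁰ K⁴.
1/ε₁ + 1/ε₂ − 1 = 8.333 + 1.299 − 1 = 8.632.
q = 5.67×10⁻⁸ × 2.714×10¹⁰ / 8.632.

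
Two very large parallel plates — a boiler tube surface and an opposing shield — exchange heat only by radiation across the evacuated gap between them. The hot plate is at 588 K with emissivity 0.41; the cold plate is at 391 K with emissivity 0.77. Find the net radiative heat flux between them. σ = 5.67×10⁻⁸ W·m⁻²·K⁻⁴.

q ≈ 1990 W/m²

For two infinite grey parallel plates, q = σ(T₁⁴ − T₂⁴)/(1/ε₁ + 1/ε₂ − 1).
T₁⁴ − T₂⁴ = 1.195×10¹¹ − 2.337×10¹⁰ = 9.617×10¹⁰ K⁴.
1/ε₁ + 1/ε₂ − 1 = 2.439 + 1.299 − 1 = 2.738.
q = 5.67×10⁻⁸ × 9.617×10¹⁰ / 2.738.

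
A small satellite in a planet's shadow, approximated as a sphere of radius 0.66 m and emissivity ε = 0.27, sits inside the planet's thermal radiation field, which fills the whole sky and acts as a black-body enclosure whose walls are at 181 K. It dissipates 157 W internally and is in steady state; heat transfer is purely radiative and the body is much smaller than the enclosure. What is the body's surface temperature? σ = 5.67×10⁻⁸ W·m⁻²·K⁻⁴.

For a small grey body in a large enclosure, net radiated power = εσA(T⁴ − T_w⁴).
Steady state: P = εσA(T⁴ − T_w⁴) with A = 4πr² = 5.474 m².
T⁴ = P/(εσA) + T_w⁴ = 157/(0.27·5.67×10⁻⁸·5.474) + (181)⁴
    = 1.874×10⁹ + 1.073×10⁹ = 2.947×10⁹ K⁴.

T ≈ 233 K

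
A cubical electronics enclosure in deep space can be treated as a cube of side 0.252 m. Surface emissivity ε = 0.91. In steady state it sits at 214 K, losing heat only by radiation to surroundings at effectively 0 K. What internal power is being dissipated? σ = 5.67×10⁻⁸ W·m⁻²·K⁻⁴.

P ≈ 41.2 W

Steady state: P = εσA T⁴.
A = 6L² = 0.3810 m²; T⁴ = (214)⁴ = 2.097×10⁹ K⁴.
P = 0.91 × 5.67×10⁻⁸ × 0.3810 × 2.097×10⁹.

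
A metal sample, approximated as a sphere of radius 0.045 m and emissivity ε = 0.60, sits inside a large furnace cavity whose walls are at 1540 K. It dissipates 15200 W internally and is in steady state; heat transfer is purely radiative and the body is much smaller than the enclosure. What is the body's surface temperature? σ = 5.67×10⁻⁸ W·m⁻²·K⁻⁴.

T ≈ 2190 K

For a small grey body in a large enclosure, net radiated power = εσA(T⁴ − T_w⁴).
Steady state: P = εσA(T⁴ − T_w⁴) with A = 4πr² = 0.02545 m².
T⁴ = P/(εσA) + T_w⁴ = 15200/(0.60·5.67×10⁻⁸·0.02545) + (1540)⁴
    = 1.756×10¹³ + 5.624×10¹² = 2.318×10¹³ K⁴.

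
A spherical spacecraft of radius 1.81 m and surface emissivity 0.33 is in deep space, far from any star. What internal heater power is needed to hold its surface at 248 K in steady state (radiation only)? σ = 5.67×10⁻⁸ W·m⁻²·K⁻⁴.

P ≈ 2910 W

P = εσ·4πr²·T⁴.
4πr² = 41.17 m²; T⁴ = 3.783×10⁹ K⁴.
P = 0.33·5.67×10⁻⁸·41.17·3.783×10⁹.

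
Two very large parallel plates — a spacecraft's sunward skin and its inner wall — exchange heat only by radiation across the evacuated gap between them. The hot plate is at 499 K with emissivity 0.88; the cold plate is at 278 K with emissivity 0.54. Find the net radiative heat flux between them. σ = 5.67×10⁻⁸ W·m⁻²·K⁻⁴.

For two infinite grey parallel plates, q = σ(T₁⁴ − T₂⁴)/(1/ε₁ + 1/ε₂ − 1).
T₁⁴ − T₂⁴ = 6.200×10¹⁰ − 5.973×10⁹ = 5.603×10¹⁰ K⁴.
1/ε₁ + 1/ε₂ − 1 = 1.136 + 1.852 − 1 = 1.988.
q = 5.67×10⁻⁸ × 5.603×10¹⁰ / 1.988.

q ≈ 1600 W/m²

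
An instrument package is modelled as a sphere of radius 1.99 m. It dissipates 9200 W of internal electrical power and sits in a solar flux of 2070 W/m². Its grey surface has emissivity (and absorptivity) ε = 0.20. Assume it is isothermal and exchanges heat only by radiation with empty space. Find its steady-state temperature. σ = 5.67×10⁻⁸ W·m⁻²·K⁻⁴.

T ≈ 399 K

At steady state, absorbed solar power + internal power = radiated power.
Absorbed: α·S·A_cross = 0.20·2070·12.44 = 5151 W (cross-section πr²).
Total input = 5151 + 9200 = 14350 W.
Radiated: εσ·A_surf·T⁴ with A_surf = 4πr² = 49.76 m².
T⁴ = 14350/(0.20·5.67×10⁻⁸·49.76) = 2.543×10¹⁰ K⁴.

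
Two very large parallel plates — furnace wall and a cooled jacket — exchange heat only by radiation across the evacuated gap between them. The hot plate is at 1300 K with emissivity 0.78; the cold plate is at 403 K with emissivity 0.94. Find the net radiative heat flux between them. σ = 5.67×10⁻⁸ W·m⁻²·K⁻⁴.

q ≈ 1.19×10⁵ W/m²

For two infinite grey parallel plates, q = σ(T₁⁴ − T₂⁴)/(1/ε₁ + 1/ε₂ − 1).
T₁⁴ − T₂⁴ = 2.856×10¹² − 2.638×10¹⁰ = 2.830×10¹² K⁴.
1/ε₁ + 1/ε₂ − 1 = 1.282 + 1.064 − 1 = 1.346.
q = 5.67×10⁻⁸ × 2.830×10¹² / 1.346.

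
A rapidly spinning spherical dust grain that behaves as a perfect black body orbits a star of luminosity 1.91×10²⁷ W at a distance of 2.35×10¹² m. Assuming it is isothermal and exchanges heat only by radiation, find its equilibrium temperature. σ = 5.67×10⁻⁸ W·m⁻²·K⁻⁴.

First find the stellar flux at distance d: S = L/(4πd²) = 1.91×10²⁷/(4π·(2.35×10¹²)²) = 27.52 W/m².
For an isothermal sphere, absorbed (1−a)S·πr² = emitted σ·4πr²·T⁴, so T⁴ = (1−a)S/(4σ).
T⁴ = 1.00·27.52/(4·5.67×10⁻⁸) = 1.214×10⁸ K⁴.

T ≈ 105 K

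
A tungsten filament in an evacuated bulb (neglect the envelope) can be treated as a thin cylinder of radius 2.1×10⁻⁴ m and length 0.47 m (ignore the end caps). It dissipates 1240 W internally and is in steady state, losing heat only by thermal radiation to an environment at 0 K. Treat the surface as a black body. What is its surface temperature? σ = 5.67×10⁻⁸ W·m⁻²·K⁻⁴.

T ≈ 2440 K

Steady state: internal power = radiated power, P = εσA T⁴.
Radiating area A = 2πrL = 6.202×10⁻⁴ m².
T⁴ = P/(εσA) = 1240/(1.0·5.67×10⁻⁸·6.202×10⁻⁴) = 3.526×10¹³ K⁴.
T = (3.526×10¹³)^(1/4).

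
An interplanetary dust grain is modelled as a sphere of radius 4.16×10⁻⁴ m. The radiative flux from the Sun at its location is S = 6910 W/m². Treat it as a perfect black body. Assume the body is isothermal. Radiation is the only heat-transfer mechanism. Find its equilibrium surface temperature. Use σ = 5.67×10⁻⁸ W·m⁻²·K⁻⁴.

At equilibrium, absorbed power = emitted power.
Absorbing cross-section = πr² = 5.437×10⁻⁷ m²; emitting surface = 4πr² = 2.175×10⁻⁶ m² (ratio 4).
S·A_cross = εσ·A_surf·T⁴  ⇒  T⁴ = S/(4σ).
T⁴ = 1.00·6910/(4·5.67×10⁻⁸) = 3.047×10¹⁰ K⁴.
T = (3.047×10¹⁰)^(1/4).

T ≈ 418 K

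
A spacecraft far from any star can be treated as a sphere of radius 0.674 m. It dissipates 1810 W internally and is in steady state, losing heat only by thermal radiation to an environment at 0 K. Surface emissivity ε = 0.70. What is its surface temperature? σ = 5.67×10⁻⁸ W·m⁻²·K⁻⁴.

Steady state: internal power = radiated power, P = εσA T⁴.
Radiating area A = 4πr² = 5.709 m².
T⁴ = P/(εσA) = 1810/(0.70·5.67×10⁻⁸·5.709) = 7.989×10⁹ K⁴.
T = (7.989×10⁹)^(1/4).

T ≈ 299 K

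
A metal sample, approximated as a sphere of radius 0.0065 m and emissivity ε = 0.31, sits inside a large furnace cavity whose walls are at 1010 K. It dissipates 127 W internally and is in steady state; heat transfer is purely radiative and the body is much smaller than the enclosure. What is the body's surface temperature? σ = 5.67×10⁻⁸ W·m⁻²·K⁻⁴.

For a small grey body in a large enclosure, net radiated power = εσA(T⁴ − T_w⁴).
Steady state: P = εσA(T⁴ − T_w⁴) with A = 4πr² = 5.309×10⁻⁴ m².
T⁴ = P/(εσA) + T_w⁴ = 127/(0.31·5.67×10⁻⁸·5.309×10⁻⁴) + (1010)⁴
    = 1.361×10¹³ + 1.041×10¹² = 1.465×10¹³ K⁴.

T ≈ 1960 K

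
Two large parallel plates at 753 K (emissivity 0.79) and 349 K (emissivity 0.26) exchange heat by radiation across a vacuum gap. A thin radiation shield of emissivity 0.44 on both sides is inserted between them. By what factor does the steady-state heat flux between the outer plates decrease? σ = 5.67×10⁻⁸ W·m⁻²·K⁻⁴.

Without shield: q₀ = σΔ(T⁴)/(1/ε₁+1/ε₂−1) with denominator 4.112.
With shield the two gaps are in series; the resistances add: (1/ε₁+1/ε_s−1)+(1/ε_s+1/ε₂−1) = 2.539+5.119 = 7.657.
Heat-flux ratio q₀/q = 7.657/4.112.

factor ≈ 1.86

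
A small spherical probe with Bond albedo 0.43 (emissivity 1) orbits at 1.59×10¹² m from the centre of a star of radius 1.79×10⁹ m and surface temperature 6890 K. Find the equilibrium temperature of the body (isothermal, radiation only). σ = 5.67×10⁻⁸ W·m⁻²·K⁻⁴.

The star's surface emits σT_*⁴; at distance d the flux is S = σT_*⁴(R_*/d)².
S = 5.67×10⁻⁸·(6890)⁴·(1.79×10⁹/1.59×10¹²)² = 161.9 W/m².
For an isothermal sphere T⁴ = (1−a)S/(4σ) = 4.070×10⁸ K⁴.

T ≈ 142 K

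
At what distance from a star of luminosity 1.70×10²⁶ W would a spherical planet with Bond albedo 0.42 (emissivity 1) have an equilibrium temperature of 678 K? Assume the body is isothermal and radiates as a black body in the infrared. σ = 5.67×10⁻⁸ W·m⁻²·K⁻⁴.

For an isothermal black-emitting sphere, (1−a)S·πr² = σ·4πr²·T⁴ ⇒ S = 4σT⁴/(1−a).
S = 4·5.67×10⁻⁸·(678)⁴/0.580 = 82630 W/m².
Flux falls as S = L/(4πd²), so d = √(L/(4πS)) = √(1.70×10²⁶/(4π·82630)).

d ≈ 1.28×10¹⁰ m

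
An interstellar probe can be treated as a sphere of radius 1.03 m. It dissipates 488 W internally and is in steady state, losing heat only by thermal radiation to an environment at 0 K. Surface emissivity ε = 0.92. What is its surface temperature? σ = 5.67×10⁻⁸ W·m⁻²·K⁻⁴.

T ≈ 163 K

Steady state: internal power = radiated power, P = εσA T⁴.
Radiating area A = 4πr² = 13.33 m².
T⁴ = P/(εσA) = 488/(0.92·5.67×10⁻⁸·13.33) = 7.017×10⁸ K⁴.
T = (7.017×10⁸)^(1/4).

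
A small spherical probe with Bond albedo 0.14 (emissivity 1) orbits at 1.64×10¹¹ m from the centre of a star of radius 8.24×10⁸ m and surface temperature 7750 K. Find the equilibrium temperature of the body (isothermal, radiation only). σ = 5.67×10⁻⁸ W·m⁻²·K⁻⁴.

The star's surface emits σT_*⁴; at distance d the flux is S = σT_*⁴(R_*/d)².
S = 5.67×10⁻⁸·(7750)⁴·(8.24×10⁸/1.64×10¹¹)² = 5164 W/m².
For an isothermal sphere T⁴ = (1−a)S/(4σ) = 1.958×10¹⁰ K⁴.

T ≈ 374 K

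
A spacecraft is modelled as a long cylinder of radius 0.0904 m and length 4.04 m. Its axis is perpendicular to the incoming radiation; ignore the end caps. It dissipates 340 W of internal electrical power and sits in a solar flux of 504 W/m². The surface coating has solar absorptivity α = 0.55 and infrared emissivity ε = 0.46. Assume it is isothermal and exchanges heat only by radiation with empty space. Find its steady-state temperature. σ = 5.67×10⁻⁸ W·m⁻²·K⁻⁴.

At steady state, absorbed solar power + internal power = radiated power.
Absorbed: α·S·A_cross = 0.55·504·0.7304 = 202.5 W (cross-section 2rL).
Total input = 202.5 + 340 = 542.5 W.
Radiated: εσ·A_surf·T⁴ with A_surf = 2πrL = 2.295 m².
T⁴ = 542.5/(0.46·5.67×10⁻⁸·2.295) = 9.064×10⁹ K⁴.

T ≈ 309 K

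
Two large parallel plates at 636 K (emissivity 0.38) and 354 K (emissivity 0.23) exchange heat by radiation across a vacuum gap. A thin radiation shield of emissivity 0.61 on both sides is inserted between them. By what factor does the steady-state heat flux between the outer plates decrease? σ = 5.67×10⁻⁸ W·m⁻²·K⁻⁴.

Without shield: q₀ = σΔ(T⁴)/(1/ε₁+1/ε₂−1) with denominator 5.979.
With shield the two gaps are in series; the resistances add: (1/ε₁+1/ε_s−1)+(1/ε_s+1/ε₂−1) = 3.271+4.987 = 8.258.
Heat-flux ratio q₀/q = 8.258/5.979.

factor ≈ 1.38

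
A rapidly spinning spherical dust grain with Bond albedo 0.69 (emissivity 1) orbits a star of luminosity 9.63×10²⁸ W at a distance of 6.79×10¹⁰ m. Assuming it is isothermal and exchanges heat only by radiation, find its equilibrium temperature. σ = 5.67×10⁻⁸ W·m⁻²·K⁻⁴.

T ≈ 1230 K

First find the stellar flux at distance d: S = L/(4πd²) = 9.63×10²⁸/(4π·(6.79×10¹⁰)²) = 1.662×10⁶ W/m².
For an isothermal sphere, absorbed (1−a)S·πr² = emitted σ·4πr²·T⁴, so T⁴ = (1−a)S/(4σ).
T⁴ = 0.310·1.662×10⁶/(4·5.67×10⁻⁸) = 2.272×10¹² K⁴.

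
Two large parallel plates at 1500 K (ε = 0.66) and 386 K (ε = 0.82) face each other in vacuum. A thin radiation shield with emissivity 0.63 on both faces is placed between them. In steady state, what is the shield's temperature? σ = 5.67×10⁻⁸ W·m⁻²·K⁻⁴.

T_s ≈ 1240 K

In steady state the net flux on the hot side equals that on the cold side.
σ(T₁⁴−T_s⁴)/D₁ = σ(T_s⁴−T₂⁴)/D₂, with D₁ = 1/ε₁+1/ε_s−1 = 2.102, D₂ = 1/ε_s+1/ε₂−1 = 1.807.
Solve for T_s⁴: T_s⁴ = (D₂·T₁⁴ + D₁·T₂⁴)/(D₁+D₂) = 2.352×10¹² K⁴.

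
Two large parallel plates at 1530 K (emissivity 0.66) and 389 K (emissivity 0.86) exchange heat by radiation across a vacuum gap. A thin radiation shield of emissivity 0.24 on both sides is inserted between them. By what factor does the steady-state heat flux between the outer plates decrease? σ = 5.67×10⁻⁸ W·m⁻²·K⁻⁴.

Without shield: q₀ = σΔ(T⁴)/(1/ε₁+1/ε₂−1) with denominator 1.678.
With shield the two gaps are in series; the resistances add: (1/ε₁+1/ε_s−1)+(1/ε_s+1/ε₂−1) = 4.682+4.329 = 9.011.
Heat-flux ratio q₀/q = 9.011/1.678.

factor ≈ 5.37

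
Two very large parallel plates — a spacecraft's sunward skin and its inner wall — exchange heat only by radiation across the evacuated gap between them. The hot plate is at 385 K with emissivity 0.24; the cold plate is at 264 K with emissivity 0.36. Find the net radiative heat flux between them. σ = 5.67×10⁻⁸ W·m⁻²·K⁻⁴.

q ≈ 163 W/m²

For two infinite grey parallel plates, q = σ(T₁⁴ − T₂⁴)/(1/ε₁ + 1/ε₂ − 1).
T₁⁴ − T₂⁴ = 2.197×10¹⁰ − 4.858×10⁹ = 1.711×10¹⁰ K⁴.
1/ε₁ + 1/ε₂ − 1 = 4.167 + 2.778 − 1 = 5.944.
q = 5.67×10⁻⁸ × 1.711×10¹⁰ / 5.944.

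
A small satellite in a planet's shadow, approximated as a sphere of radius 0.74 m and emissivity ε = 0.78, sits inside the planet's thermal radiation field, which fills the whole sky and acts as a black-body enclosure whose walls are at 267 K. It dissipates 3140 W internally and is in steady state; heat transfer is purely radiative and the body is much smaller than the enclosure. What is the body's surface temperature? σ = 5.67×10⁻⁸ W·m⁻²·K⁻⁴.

For a small grey body in a large enclosure, net radiated power = εσA(T⁴ − T_w⁴).
Steady state: P = εσA(T⁴ − T_w⁴) with A = 4πr² = 6.881 m².
T⁴ = P/(εσA) + T_w⁴ = 3140/(0.78·5.67×10⁻⁸·6.881) + (267)⁴
    = 1.032×10¹⁰ + 5.082×10⁹ = 1.540×10¹⁰ K⁴.

T ≈ 352 K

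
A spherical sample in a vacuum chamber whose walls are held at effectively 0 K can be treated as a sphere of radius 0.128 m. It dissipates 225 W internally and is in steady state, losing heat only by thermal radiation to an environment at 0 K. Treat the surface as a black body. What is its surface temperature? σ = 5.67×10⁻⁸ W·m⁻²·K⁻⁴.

Steady state: internal power = radiated power, P = εσA T⁴.
Radiating area A = 4πr² = 0.2059 m².
T⁴ = P/(εσA) = 225/(1.0·5.67×10⁻⁸·0.2059) = 1.927×10¹⁰ K⁴.
T = (1.927×10¹⁰)^(1/4).

T ≈ 373 K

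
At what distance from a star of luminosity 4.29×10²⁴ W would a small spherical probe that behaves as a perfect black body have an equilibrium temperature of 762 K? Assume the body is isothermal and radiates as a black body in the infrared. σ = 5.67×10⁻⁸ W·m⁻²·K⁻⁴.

d ≈ 2.11×10⁹ m

For an isothermal black-emitting sphere, (1−a)S·πr² = σ·4πr²·T⁴ ⇒ S = 4σT⁴/(1−a).
S = 4·5.67×10⁻⁸·(762)⁴/1.00 = 76470 W/m².
Flux falls as S = L/(4πd²), so d = √(L/(4πS)) = √(4.29×10²⁴/(4π·76470)).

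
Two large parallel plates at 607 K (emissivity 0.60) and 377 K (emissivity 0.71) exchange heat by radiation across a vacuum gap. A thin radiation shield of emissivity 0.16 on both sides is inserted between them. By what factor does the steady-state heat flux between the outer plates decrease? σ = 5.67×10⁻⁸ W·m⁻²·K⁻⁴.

Without shield: q₀ = σΔ(T⁴)/(1/ε₁+1/ε₂−1) with denominator 2.075.
With shield the two gaps are in series; the resistances add: (1/ε₁+1/ε_s−1)+(1/ε_s+1/ε₂−1) = 6.917+6.658 = 13.58.
Heat-flux ratio q₀/q = 13.58/2.075.

factor ≈ 6.54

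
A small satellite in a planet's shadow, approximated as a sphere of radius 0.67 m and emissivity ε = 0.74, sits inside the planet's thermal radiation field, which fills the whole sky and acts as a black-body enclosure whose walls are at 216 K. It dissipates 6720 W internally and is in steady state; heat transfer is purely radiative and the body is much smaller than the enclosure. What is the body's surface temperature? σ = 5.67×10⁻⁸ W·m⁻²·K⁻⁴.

T ≈ 418 K

For a small grey body in a large enclosure, net radiated power = εσA(T⁴ − T_w⁴).
Steady state: P = εσA(T⁴ − T_w⁴) with A = 4πr² = 5.641 m².
T⁴ = P/(εσA) + T_w⁴ = 6720/(0.74·5.67×10⁻⁸·5.641) + (216)⁴
    = 2.839×10¹⁰ + 2.177×10⁹ = 3.057×10¹⁰ K⁴.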